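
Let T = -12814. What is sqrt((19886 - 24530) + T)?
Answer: I*sqrt(17458) ≈ 132.13*I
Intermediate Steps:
sqrt((19886 - 24530) + T) = sqrt((19886 - 24530) - 12814) = sqrt(-4644 - 12814) = sqrt(-17458) = I*sqrt(17458)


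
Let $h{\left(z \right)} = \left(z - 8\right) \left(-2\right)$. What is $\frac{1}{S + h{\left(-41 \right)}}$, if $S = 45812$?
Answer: $\frac{1}{45910} \approx 2.1782 \cdot 10^{-5}$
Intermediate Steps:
$h{\left(z \right)} = 16 - 2 z$ ($h{\left(z \right)} = \left(-8 + z\right) \left(-2\right) = 16 - 2 z$)
$\frac{1}{S + h{\left(-41 \right)}} = \frac{1}{45812 + \left(16 - -82\right)} = \frac{1}{45812 + \left(16 + 82\right)} = \frac{1}{45812 + 98} = \frac{1}{45910}$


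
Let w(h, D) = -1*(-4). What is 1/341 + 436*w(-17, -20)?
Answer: 594705/341 ≈ 1744.0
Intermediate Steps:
w(h, D) = 4
1/341 + 436*w(-17, -20) = 1/341 + 436*4 = 1/341 + 1744 = 594705/341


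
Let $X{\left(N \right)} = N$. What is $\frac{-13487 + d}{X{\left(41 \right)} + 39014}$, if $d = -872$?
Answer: $- \frac{14359}{39055} \approx -0.36766$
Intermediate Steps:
$\frac{-13487 + d}{X{\left(41 \right)} + 39014} = \frac{-13487 - 872}{41 + 39014} = - \frac{14359}{39055}$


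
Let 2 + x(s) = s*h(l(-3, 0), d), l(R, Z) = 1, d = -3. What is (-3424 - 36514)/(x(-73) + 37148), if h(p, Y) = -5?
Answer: -39938/37511 ≈ -1.0647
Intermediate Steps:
x(s) = -2 - 5*s (x(s) = -2 + s*(-5) = -2 - 5*s)
(-3424 - 36514)/(x(-73) + 37148) = (-3424 - 36514)/((-2 - 5*(-73)) + 37148) = -39938/((-2 + 365) + 37148) = -39938/(363 + 37148) = -39938/37511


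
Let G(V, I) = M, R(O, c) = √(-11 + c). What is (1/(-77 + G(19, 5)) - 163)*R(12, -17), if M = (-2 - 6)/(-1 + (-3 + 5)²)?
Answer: -77920*I*√7/239 ≈ -862.58*I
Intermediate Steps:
M = -8/3 (M = -8/(-1 + 2²) = -8/(-1 + 4) = -8/3 ≈ -2.6667)
G(V, I) = -8/3
(1/(-77 + G(19, 5)) - 163)*R(12, -17) = (1/(-77 - 8/3) - 163)*√(-11 - 17) = (1/(-239/3) - 163)*√(-28) = (-3/239 - 163)*(2*I*√7) = -77920*I*√7/239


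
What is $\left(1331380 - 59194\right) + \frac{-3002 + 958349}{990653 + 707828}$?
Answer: $\frac{2160784704813}{1698481} \approx 1.2722 \cdot 10^{6}$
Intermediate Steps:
$\left(1331380 - 59194\right) + \frac{-3002 + 958349}{990653 + 707828} = \left(1331380 - 59194\right) + \frac{955347}{1698481} = 1272186 + 955347 \cdot \frac{1}{1698481} = 1272186 + \frac{955347}{1698481} = \frac{2160784704813}{1698481}$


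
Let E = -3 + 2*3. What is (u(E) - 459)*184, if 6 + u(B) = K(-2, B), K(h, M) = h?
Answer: -85928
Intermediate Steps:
E = 3 (E = -3 + 6 = 3)
u(B) = -8 (u(B) = -6 - 2 = -8)
(u(E) - 459)*184 = (-8 - 459)*184 = -467*184 = -85928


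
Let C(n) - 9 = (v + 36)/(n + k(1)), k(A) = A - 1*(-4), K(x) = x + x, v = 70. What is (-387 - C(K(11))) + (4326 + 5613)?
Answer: 257555/27 ≈ 9539.1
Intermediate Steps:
K(x) = 2*x
k(A) = 4 + A (k(A) = A + 4 = 4 + A)
C(n) = 9 + 106/(5 + n) (C(n) = 9 + (70 + 36)/(n + (4 + 1)) = 9 + 106/(n + 5) = 9 + 106/(5 + n))
(-387 - C(K(11))) + (4326 + 5613) = (-387 - (151 + 9*(2*11))/(5 + 2*11)) + (4326 + 5613) = (-387 - (151 + 9*22)/(5 + 22)) + 9939 = (-387 - (151 + 198)/27) + 9939 = (-387 - 349/27) + 9939 = -10798/27 + 9939 = 257555/27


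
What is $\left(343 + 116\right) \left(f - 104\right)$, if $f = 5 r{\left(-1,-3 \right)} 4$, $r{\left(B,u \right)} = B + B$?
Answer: $-66096$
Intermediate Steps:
$r{\left(B,u \right)} = 2 B$
$f = -40$ ($f = 5 \cdot 2 \left(-1\right) 4 = 5 \left(-2\right) 4 = \left(-10\right) 4 = -40$)
$\left(343 + 116\right) \left(f - 104\right) = \left(343 + 116\right) \left(-40 - 104\right) = 459 \left(-40 + \left(-119 + 15\right)\right) = 459 \left(-40 - 104\right) = 459 \left(-144\right) = -66096$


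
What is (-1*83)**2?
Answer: 6889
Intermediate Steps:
(-1*83)**2 = (-83)**2 = 6889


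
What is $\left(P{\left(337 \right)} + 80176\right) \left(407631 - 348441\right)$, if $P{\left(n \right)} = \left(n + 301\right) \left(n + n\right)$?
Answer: $30198027720$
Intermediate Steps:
$P{\left(n \right)} = 2 n \left(301 + n\right)$ ($P{\left(n \right)} = \left(301 + n\right) 2 n = 2 n \left(301 + n\right)$)
$\left(P{\left(337 \right)} + 80176\right) \left(407631 - 348441\right) = \left(2 \cdot 337 \left(301 + 337\right) + 80176\right) \left(407631 - 348441\right) = \left(2 \cdot 337 \cdot 638 + 80176\right) 59190 = \left(430012 + 80176\right) 59190 = 510188 \cdot 59190 = 30198027720$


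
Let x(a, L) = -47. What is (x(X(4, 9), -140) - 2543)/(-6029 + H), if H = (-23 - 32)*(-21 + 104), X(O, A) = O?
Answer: 1295/5297 ≈ 0.24448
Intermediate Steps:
H = -4565 (H = -55*83 = -4565)
(x(X(4, 9), -140) - 2543)/(-6029 + H) = (-47 - 2543)/(-6029 - 4565) = -2590/(-10594) = -2590*(-1/10594) = 1295/5297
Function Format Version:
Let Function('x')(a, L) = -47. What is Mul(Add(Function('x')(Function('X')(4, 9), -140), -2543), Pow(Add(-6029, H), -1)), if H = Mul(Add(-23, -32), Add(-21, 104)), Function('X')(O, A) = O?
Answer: Rational(1295, 5297) ≈ 0.24448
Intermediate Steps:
H = -4565 (H = Mul(-55, 83) = -4565)
Mul(Add(Function('x')(Function('X')(4, 9), -140), -2543), Pow(Add(-6029, H), -1)) = Mul(Add(-47, -2543), Pow(Add(-6029, -4565), -1)) = Mul(-2590, Pow(-10594, -1)) = Mul(-2590, Rational(-1, 10594)) = Rational(1295, 5297)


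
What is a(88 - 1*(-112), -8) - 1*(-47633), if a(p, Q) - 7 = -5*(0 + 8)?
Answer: 47600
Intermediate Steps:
a(p, Q) = -33 (a(p, Q) = 7 - 5*(0 + 8) = 7 - 5*8 = 7 - 40 = -33)
a(88 - 1*(-112), -8) - 1*(-47633) = -33 - 1*(-47633) = -33 + 47633 = 47600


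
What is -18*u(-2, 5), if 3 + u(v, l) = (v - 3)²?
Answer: -396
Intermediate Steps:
u(v, l) = -3 + (-3 + v)² (u(v, l) = -3 + (v - 3)² = -3 + (-3 + v)²)
-18*u(-2, 5) = -18*(-3 + (-3 - 2)²) = -18*(-3 + (-5)²) = -18*(-3 + 25) = -18*22 = -396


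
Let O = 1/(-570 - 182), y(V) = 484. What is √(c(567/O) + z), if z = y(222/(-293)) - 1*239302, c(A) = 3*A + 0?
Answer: I*√1517970 ≈ 1232.1*I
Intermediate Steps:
O = -1/752 (O = 1/(-752) = -1/752 ≈ -0.0013298)
c(A) = 3*A
z = -238818 (z = 484 - 1*239302 = 484 - 239302 = -238818)
√(c(567/O) + z) = √(3*(567/(-1/752)) - 238818) = √(3*(567*(-752)) - 238818) = √(3*(-426384) - 238818) = √(-1279152 - 238818) = √(-1517970) = I*√1517970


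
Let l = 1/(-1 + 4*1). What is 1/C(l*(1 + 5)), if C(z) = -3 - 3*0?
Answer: -⅓ ≈ -0.33333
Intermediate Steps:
l = ⅓ (l = 1/(-1 + 4) = 1/3 = ⅓ ≈ 0.33333)
C(z) = -3 (C(z) = -3 + 0 = -3)
1/C(l*(1 + 5)) = 1/(-3) = -⅓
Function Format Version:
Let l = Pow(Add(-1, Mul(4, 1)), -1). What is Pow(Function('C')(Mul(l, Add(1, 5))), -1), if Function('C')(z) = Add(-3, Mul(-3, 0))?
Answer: Rational(-1, 3) ≈ -0.33333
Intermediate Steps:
l = Rational(1, 3) (l = Pow(Add(-1, 4), -1) = Pow(3, -1) = Rational(1, 3) ≈ 0.33333)
Function('C')(z) = -3 (Function('C')(z) = Add(-3, 0) = -3)
Pow(Function('C')(Mul(l, Add(1, 5))), -1) = Pow(-3, -1) = Rational(-1, 3)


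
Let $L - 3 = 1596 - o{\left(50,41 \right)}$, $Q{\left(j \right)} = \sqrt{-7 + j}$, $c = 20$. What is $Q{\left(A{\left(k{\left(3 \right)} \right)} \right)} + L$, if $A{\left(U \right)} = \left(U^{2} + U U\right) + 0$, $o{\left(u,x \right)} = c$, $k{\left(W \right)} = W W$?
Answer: $1579 + \sqrt{155} \approx 1591.4$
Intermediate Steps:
$k{\left(W \right)} = W^{2}$
$o{\left(u,x \right)} = 20$
$A{\left(U \right)} = 2 U^{2}$ ($A{\left(U \right)} = \left(U^{2} + U^{2}\right) + 0 = 2 U^{2} + 0 = 2 U^{2}$)
$L = 1579$ ($L = 3 + \left(1596 - 20\right) = 3 + 1576 = 1579$)
$Q{\left(A{\left(k{\left(3 \right)} \right)} \right)} + L = \sqrt{-7 + 2 \left(3^{2}\right)^{2}} + 1579 = \sqrt{-7 + 2 \cdot 9^{2}} + 1579 = \sqrt{-7 + 2 \cdot 81} + 1579 = \sqrt{-7 + 162} + 1579 = \sqrt{155} + 1579 = 1579 + \sqrt{155}$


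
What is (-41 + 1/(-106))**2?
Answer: 18896409/11236 ≈ 1681.8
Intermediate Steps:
(-41 + 1/(-106))**2 = (-41 - 1/106)**2 = (-4347/106)**2 = 18896409/11236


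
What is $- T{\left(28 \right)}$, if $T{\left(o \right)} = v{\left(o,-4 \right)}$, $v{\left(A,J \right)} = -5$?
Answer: $5$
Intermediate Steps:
$T{\left(o \right)} = -5$
$- T{\left(28 \right)} = \left(-1\right) \left(-5\right) = 5$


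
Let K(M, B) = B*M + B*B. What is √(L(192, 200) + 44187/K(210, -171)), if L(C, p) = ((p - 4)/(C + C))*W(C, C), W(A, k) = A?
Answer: 125*√19/57 ≈ 9.5590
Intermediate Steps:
K(M, B) = B² + B*M (K(M, B) = B*M + B² = B² + B*M)
L(C, p) = -2 + p/2 (L(C, p) = ((p - 4)/(C + C))*C = ((-4 + p)/((2*C)))*C = ((-4 + p)*(1/(2*C)))*C = ((-4 + p)/(2*C))*C = -2 + p/2)
√(L(192, 200) + 44187/K(210, -171)) = √((-2 + (½)*200) + 44187/((-171*(-171 + 210)))) = √((-2 + 100) + 44187/((-171*39))) = √(98 + 44187/(-6669)) = √(98 + 44187*(-1/6669)) = √(98 - 1133/171) = √(15625/171) = 125*√19/57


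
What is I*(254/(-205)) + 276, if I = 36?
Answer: 47436/205 ≈ 231.40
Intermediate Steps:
I*(254/(-205)) + 276 = 36*(254/(-205)) + 276 = 36*(254*(-1/205)) + 276 = 36*(-254/205) + 276 = -9144/205 + 276 = 47436/205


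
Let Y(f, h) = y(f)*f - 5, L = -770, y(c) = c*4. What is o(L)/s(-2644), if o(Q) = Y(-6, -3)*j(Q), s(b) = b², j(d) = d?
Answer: -53515/3495368 ≈ -0.015310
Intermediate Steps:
y(c) = 4*c
Y(f, h) = -5 + 4*f² (Y(f, h) = (4*f)*f - 5 = 4*f² - 5 = -5 + 4*f²)
o(Q) = 139*Q (o(Q) = (-5 + 4*(-6)²)*Q = (-5 + 4*36)*Q = (-5 + 144)*Q = 139*Q)
o(L)/s(-2644) = (139*(-770))/((-2644)²) = -107030/6990736 = -107030*1/6990736 = -53515/3495368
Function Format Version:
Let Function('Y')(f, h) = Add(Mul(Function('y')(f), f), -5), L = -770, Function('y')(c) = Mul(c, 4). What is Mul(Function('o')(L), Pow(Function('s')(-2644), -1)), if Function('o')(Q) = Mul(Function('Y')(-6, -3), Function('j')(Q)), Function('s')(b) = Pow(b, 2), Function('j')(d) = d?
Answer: Rational(-53515, 3495368) ≈ -0.015310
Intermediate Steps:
Function('y')(c) = Mul(4, c)
Function('Y')(f, h) = Add(-5, Mul(4, Pow(f, 2))) (Function('Y')(f, h) = Add(Mul(Mul(4, f), f), -5) = Add(Mul(4, Pow(f, 2)), -5) = Add(-5, Mul(4, Pow(f, 2))))
Function('o')(Q) = Mul(139, Q) (Function('o')(Q) = Mul(Add(-5, Mul(4, Pow(-6, 2))), Q) = Mul(Add(-5, Mul(4, 36)), Q) = Mul(Add(-5, 144), Q) = Mul(139, Q))
Mul(Function('o')(L), Pow(Function('s')(-2644), -1)) = Mul(Mul(139, -770), Pow(Pow(-2644, 2), -1)) = Mul(-107030, Pow(6990736, -1)) = Mul(-107030, Rational(1, 6990736)) = Rational(-53515, 3495368)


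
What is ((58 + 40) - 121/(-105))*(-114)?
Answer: -395618/35 ≈ -11303.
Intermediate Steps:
((58 + 40) - 121/(-105))*(-114) = (98 - 121*(-1/105))*(-114) = (98 + 121/105)*(-114) = (10411/105)*(-114) = -395618/35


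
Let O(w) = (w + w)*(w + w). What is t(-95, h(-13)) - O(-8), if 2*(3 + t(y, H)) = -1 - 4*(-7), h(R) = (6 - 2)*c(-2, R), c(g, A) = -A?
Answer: -491/2 ≈ -245.50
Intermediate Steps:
h(R) = -4*R (h(R) = (6 - 2)*(-R) = 4*(-R) = -4*R)
O(w) = 4*w**2 (O(w) = (2*w)*(2*w) = 4*w**2)
t(y, H) = 21/2 (t(y, H) = -3 + (-1 - 4*(-7))/2 = -3 + (-1 + 28)/2 = -3 + (1/2)*27 = -3 + 27/2 = 21/2)
t(-95, h(-13)) - O(-8) = 21/2 - 4*(-8)**2 = 21/2 - 4*64 = 21/2 - 1*256 = 21/2 - 256 = -491/2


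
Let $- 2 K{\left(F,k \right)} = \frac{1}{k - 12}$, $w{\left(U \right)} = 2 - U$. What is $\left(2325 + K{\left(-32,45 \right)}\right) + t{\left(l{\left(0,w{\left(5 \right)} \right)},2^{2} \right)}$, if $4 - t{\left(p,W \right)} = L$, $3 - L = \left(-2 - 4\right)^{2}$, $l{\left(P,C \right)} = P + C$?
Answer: $\frac{155891}{66} \approx 2362.0$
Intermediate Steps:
$l{\left(P,C \right)} = C + P$
$K{\left(F,k \right)} = - \frac{1}{2 \left(-12 + k\right)}$ ($K{\left(F,k \right)} = - \frac{1}{2 \left(k - 12\right)} = - \frac{1}{2 \left(-12 + k\right)}$)
$L = -33$ ($L = 3 - \left(-2 - 4\right)^{2} = 3 - \left(-6\right)^{2} = 3 - 36 = -33$)
$t{\left(p,W \right)} = 37$ ($t{\left(p,W \right)} = 4 - -33 = 4 + 33 = 37$)
$\left(2325 + K{\left(-32,45 \right)}\right) + t{\left(l{\left(0,w{\left(5 \right)} \right)},2^{2} \right)} = \left(2325 - \frac{1}{-24 + 2 \cdot 45}\right) + 37 = \left(2325 - \frac{1}{-24 + 90}\right) + 37 = \left(2325 - \frac{1}{66}\right) + 37 = \frac{153449}{66} + 37 = \frac{155891}{66}$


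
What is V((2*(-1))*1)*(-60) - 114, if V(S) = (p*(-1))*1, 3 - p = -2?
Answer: 186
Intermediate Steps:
p = 5 (p = 3 - 1*(-2) = 3 + 2 = 5)
V(S) = -5 (V(S) = (5*(-1))*1 = -5*1 = -5)
V((2*(-1))*1)*(-60) - 114 = -5*(-60) - 114 = 300 - 114 = 186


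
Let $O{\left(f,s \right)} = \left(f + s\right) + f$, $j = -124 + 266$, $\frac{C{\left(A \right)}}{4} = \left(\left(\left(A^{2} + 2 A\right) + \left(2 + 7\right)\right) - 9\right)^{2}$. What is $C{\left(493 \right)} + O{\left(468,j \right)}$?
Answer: $238212325978$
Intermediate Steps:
$C{\left(A \right)} = 4 \left(A^{2} + 2 A\right)^{2}$ ($C{\left(A \right)} = 4 \left(\left(\left(A^{2} + 2 A\right) + \left(2 + 7\right)\right) - 9\right)^{2} = 4 \left(\left(\left(A^{2} + 2 A\right) + 9\right) - 9\right)^{2} = 4 \left(\left(9 + A^{2} + 2 A\right) - 9\right)^{2} = 4 \left(A^{2} + 2 A\right)^{2}$)
$j = 142$
$O{\left(f,s \right)} = s + 2 f$
$C{\left(493 \right)} + O{\left(468,j \right)} = 4 \cdot 493^{2} \left(2 + 493\right)^{2} + \left(142 + 2 \cdot 468\right) = 4 \cdot 243049 \cdot 495^{2} + \left(142 + 936\right) = 4 \cdot 243049 \cdot 245025 + 1078 = 238212324900 + 1078 = 238212325978$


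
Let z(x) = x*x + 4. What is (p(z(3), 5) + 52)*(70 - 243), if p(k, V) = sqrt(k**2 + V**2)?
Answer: -8996 - 173*sqrt(194) ≈ -11406.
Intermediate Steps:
z(x) = 4 + x**2 (z(x) = x**2 + 4 = 4 + x**2)
p(k, V) = sqrt(V**2 + k**2)
(p(z(3), 5) + 52)*(70 - 243) = (sqrt(5**2 + (4 + 3**2)**2) + 52)*(70 - 243) = (sqrt(25 + (4 + 9)**2) + 52)*(-173) = (sqrt(25 + 13**2) + 52)*(-173) = (sqrt(25 + 169) + 52)*(-173) = (sqrt(194) + 52)*(-173) = (52 + sqrt(194))*(-173) = -8996 - 173*sqrt(194)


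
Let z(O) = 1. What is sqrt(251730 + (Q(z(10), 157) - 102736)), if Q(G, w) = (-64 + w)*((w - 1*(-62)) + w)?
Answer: sqrt(183962) ≈ 428.91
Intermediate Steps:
Q(G, w) = (-64 + w)*(62 + 2*w) (Q(G, w) = (-64 + w)*((w + 62) + w) = (-64 + w)*((62 + w) + w) = (-64 + w)*(62 + 2*w))
sqrt(251730 + (Q(z(10), 157) - 102736)) = sqrt(251730 + ((-3968 - 66*157 + 2*157**2) - 102736)) = sqrt(251730 + ((-3968 - 10362 + 2*24649) - 102736)) = sqrt(251730 + ((-3968 - 10362 + 49298) - 102736)) = sqrt(251730 + (34968 - 102736)) = sqrt(251730 - 67768) = sqrt(183962)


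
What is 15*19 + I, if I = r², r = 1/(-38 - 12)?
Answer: 712501/2500 ≈ 285.00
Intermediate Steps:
r = -1/50 (r = 1/(-50) = -1/50 ≈ -0.020000)
I = 1/2500 (I = (-1/50)² = 1/2500 ≈ 0.00040000)
15*19 + I = 15*19 + 1/2500 = 285 + 1/2500 = 712501/2500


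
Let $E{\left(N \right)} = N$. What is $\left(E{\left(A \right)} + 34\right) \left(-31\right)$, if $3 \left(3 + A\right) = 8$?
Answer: $- \frac{3131}{3} \approx -1043.7$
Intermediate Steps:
$A = - \frac{1}{3}$ ($A = -3 + \frac{1}{3} \cdot 8 = -3 + \frac{8}{3} = - \frac{1}{3} \approx -0.33333$)
$\left(E{\left(A \right)} + 34\right) \left(-31\right) = \left(- \frac{1}{3} + 34\right) \left(-31\right) = \frac{101}{3} \left(-31\right) = - \frac{3131}{3}$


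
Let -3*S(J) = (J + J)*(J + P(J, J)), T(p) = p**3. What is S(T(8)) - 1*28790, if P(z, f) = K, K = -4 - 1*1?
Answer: -201846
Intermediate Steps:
K = -5 (K = -4 - 1 = -5)
P(z, f) = -5
S(J) = -2*J*(-5 + J)/3 (S(J) = -(J + J)*(J - 5)/3 = -2*J*(-5 + J)/3)
S(T(8)) - 1*28790 = (2/3)*8**3*(5 - 1*8**3) - 1*28790 = (2/3)*512*(5 - 1*512) - 28790 = (2/3)*512*(5 - 512) - 28790 = (2/3)*512*(-507) - 28790 = -173056 - 28790 = -201846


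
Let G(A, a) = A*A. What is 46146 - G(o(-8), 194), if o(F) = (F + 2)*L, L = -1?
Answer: 46110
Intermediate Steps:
o(F) = -2 - F (o(F) = (F + 2)*(-1) = (2 + F)*(-1) = -2 - F)
G(A, a) = A**2
46146 - G(o(-8), 194) = 46146 - (-2 - 1*(-8))**2 = 46146 - (-2 + 8)**2 = 46146 - 1*6**2 = 46146 - 1*36 = 46146 - 36 = 46110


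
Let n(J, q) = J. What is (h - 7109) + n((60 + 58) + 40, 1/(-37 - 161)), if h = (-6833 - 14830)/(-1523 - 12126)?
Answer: -94852536/13649 ≈ -6949.4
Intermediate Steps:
h = 21663/13649 (h = -21663/(-13649) = -21663*(-1/13649) = 21663/13649 ≈ 1.5871)
(h - 7109) + n((60 + 58) + 40, 1/(-37 - 161)) = (21663/13649 - 7109) + ((60 + 58) + 40) = -97009078/13649 + (118 + 40) = -97009078/13649 + 158 = -94852536/13649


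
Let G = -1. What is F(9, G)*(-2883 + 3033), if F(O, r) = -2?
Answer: -300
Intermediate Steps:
F(9, G)*(-2883 + 3033) = -2*(-2883 + 3033) = -2*150 = -300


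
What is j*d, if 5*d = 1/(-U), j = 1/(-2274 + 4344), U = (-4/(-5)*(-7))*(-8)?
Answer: -1/463680 ≈ -2.1567e-6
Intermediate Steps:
U = 224/5 (U = (-4*(-⅕)*(-7))*(-8) = ((⅘)*(-7))*(-8) = -28/5*(-8) = 224/5 ≈ 44.800)
j = 1/2070 ≈ 0.00048309
d = -1/224 (d = 1/(5*((-1*224/5))) = 1/(5*(-224/5)) = (⅕)*(-5/224) = -1/224 ≈ -0.0044643)
j*d = (1/2070)*(-1/224) = -1/463680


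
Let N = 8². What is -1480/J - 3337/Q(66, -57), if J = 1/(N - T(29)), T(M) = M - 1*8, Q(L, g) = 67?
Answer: -4267217/67 ≈ -63690.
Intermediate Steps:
T(M) = -8 + M (T(M) = M - 8 = -8 + M)
N = 64
J = 1/43 (J = 1/(64 - (-8 + 29)) = 1/(64 - 1*21) = 1/(64 - 21) = 1/43 ≈ 0.023256)
-1480/J - 3337/Q(66, -57) = -1480/1/43 - 3337/67 = -1480*43 - 3337*1/67 = -63640 - 3337/67 = -4267217/67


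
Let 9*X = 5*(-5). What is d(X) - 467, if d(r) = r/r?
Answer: -466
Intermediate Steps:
X = -25/9 (X = (5*(-5))/9 = (⅑)*(-25) = -25/9 ≈ -2.7778)
d(r) = 1
d(X) - 467 = 1 - 467 = -466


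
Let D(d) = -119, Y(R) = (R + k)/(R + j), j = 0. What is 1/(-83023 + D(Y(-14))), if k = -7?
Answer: -1/83142 ≈ -1.2028e-5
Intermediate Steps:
Y(R) = (-7 + R)/R (Y(R) = (R - 7)/(R + 0) = (-7 + R)/R)
1/(-83023 + D(Y(-14))) = 1/(-83023 - 119) = 1/(-83142) = -1/83142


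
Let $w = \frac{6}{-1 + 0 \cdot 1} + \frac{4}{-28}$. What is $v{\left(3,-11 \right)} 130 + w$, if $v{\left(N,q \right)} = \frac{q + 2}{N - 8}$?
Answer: $\frac{1595}{7} \approx 227.86$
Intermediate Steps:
$w = - \frac{43}{7}$ ($w = \frac{6}{-1 + 0} + 4 \left(- \frac{1}{28}\right) = \frac{6}{-1} - \frac{1}{7} = 6 \left(-1\right) - \frac{1}{7} = -6 - \frac{1}{7} = - \frac{43}{7} \approx -6.1429$)
$v{\left(N,q \right)} = \frac{2 + q}{-8 + N}$
$v{\left(3,-11 \right)} 130 + w = \frac{2 - 11}{-8 + 3} \cdot 130 - \frac{43}{7} = \frac{1}{-5} \left(-9\right) 130 - \frac{43}{7} = \left(- \frac{1}{5}\right) \left(-9\right) 130 - \frac{43}{7} = \frac{9}{5} \cdot 130 - \frac{43}{7} = 234 - \frac{43}{7} = \frac{1595}{7}$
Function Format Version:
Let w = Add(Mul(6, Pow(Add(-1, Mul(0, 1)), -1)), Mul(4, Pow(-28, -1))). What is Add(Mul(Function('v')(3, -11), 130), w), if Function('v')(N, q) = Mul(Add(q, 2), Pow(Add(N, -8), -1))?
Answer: Rational(1595, 7) ≈ 227.86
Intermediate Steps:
w = Rational(-43, 7) (w = Add(Mul(6, Pow(Add(-1, 0), -1)), Mul(4, Rational(-1, 28))) = Add(Mul(6, Pow(-1, -1)), Rational(-1, 7)) = Add(Mul(6, -1), Rational(-1, 7)) = Add(-6, Rational(-1, 7)) = Rational(-43, 7) ≈ -6.1429)
Function('v')(N, q) = Mul(Pow(Add(-8, N), -1), Add(2, q)) (Function('v')(N, q) = Mul(Add(2, q), Pow(Add(-8, N), -1)) = Mul(Pow(Add(-8, N), -1), Add(2, q)))
Add(Mul(Function('v')(3, -11), 130), w) = Add(Mul(Mul(Pow(Add(-8, 3), -1), Add(2, -11)), 130), Rational(-43, 7)) = Add(Mul(Mul(Pow(-5, -1), -9), 130), Rational(-43, 7)) = Add(Mul(Mul(Rational(-1, 5), -9), 130), Rational(-43, 7)) = Add(Mul(Rational(9, 5), 130), Rational(-43, 7)) = Add(234, Rational(-43, 7)) = Rational(1595, 7)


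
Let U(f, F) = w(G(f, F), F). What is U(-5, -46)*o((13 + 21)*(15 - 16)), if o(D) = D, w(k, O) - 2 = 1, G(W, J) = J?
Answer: -102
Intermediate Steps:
w(k, O) = 3 (w(k, O) = 2 + 1 = 3)
U(f, F) = 3
U(-5, -46)*o((13 + 21)*(15 - 16)) = 3*((13 + 21)*(15 - 16)) = 3*(34*(-1)) = 3*(-34) = -102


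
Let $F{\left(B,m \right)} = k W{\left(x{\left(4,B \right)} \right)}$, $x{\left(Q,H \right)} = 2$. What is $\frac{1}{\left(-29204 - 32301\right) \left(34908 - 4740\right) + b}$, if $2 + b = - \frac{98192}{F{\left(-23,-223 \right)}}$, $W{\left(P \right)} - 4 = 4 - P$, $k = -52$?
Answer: $- \frac{39}{72363818564} \approx -5.3894 \cdot 10^{-10}$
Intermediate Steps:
$W{\left(P \right)} = 8 - P$ ($W{\left(P \right)} = 4 - \left(-4 + P\right) = 8 - P$)
$F{\left(B,m \right)} = -312$ ($F{\left(B,m \right)} = - 52 \left(8 - 2\right) = \left(-52\right) 6 = -312$)
$b = \frac{12196}{39}$ ($b = -2 - \frac{98192}{-312} = -2 - - \frac{12274}{39} = -2 + \frac{12274}{39} = \frac{12196}{39} \approx 312.72$)
$\frac{1}{\left(-29204 - 32301\right) \left(34908 - 4740\right) + b} = \frac{1}{\left(-29204 - 32301\right) \left(34908 - 4740\right) + \frac{12196}{39}} = \frac{1}{\left(-61505\right) 30168 + \frac{12196}{39}} = \frac{1}{-1855482840 + \frac{12196}{39}} = \frac{1}{- \frac{72363818564}{39}} = - \frac{39}{72363818564}$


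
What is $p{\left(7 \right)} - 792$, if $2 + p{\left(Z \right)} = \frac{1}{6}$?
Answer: $- \frac{4763}{6} \approx -793.83$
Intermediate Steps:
$p{\left(Z \right)} = - \frac{11}{6}$ ($p{\left(Z \right)} = -2 + \frac{1}{6} = - \frac{11}{6}$)
$p{\left(7 \right)} - 792 = - \frac{11}{6} - 792 = - \frac{4763}{6}$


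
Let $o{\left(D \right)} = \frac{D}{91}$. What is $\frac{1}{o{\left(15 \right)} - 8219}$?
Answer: $- \frac{91}{747914} \approx -0.00012167$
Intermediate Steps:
$o{\left(D \right)} = \frac{D}{91}$ ($o{\left(D \right)} = D \frac{1}{91} = \frac{D}{91}$)
$\frac{1}{o{\left(15 \right)} - 8219} = \frac{1}{\frac{1}{91} \cdot 15 - 8219} = \frac{1}{\frac{15}{91} - 8219} = \frac{1}{- \frac{747914}{91}} = - \frac{91}{747914}$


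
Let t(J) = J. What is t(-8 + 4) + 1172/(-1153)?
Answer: -5784/1153 ≈ -5.0165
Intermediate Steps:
t(-8 + 4) + 1172/(-1153) = (-8 + 4) + 1172/(-1153) = -4 - 1/1153*1172 = -4 - 1172/1153 = -5784/1153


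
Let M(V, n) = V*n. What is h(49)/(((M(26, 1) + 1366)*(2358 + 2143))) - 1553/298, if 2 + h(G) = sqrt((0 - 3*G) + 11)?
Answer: -2432538593/466771704 + I*sqrt(34)/3132696 ≈ -5.2114 + 1.8613e-6*I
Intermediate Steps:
h(G) = -2 + sqrt(11 - 3*G) (h(G) = -2 + sqrt((0 - 3*G) + 11) = -2 + sqrt(-3*G + 11) = -2 + sqrt(11 - 3*G))
h(49)/(((M(26, 1) + 1366)*(2358 + 2143))) - 1553/298 = (-2 + sqrt(11 - 3*49))/(((26*1 + 1366)*(2358 + 2143))) - 1553/298 = (-2 + sqrt(11 - 147))/(((26 + 1366)*4501)) - 1553*1/298 = (-2 + sqrt(-136))/((1392*4501)) - 1553/298 = (-2 + 2*I*sqrt(34))/6265392 - 1553/298 = (-2 + 2*I*sqrt(34))*(1/6265392) - 1553/298 = (-1/3132696 + I*sqrt(34)/3132696) - 1553/298 = -2432538593/466771704 + I*sqrt(34)/3132696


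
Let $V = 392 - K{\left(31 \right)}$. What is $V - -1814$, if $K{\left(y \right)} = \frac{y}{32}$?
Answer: $\frac{70561}{32} \approx 2205.0$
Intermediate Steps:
$K{\left(y \right)} = \frac{y}{32}$ ($K{\left(y \right)} = y \frac{1}{32} = \frac{y}{32}$)
$V = \frac{12513}{32}$ ($V = 392 - \frac{1}{32} \cdot 31 = 392 - \frac{31}{32} = \frac{12513}{32} \approx 391.03$)
$V - -1814 = \frac{12513}{32} - -1814 = \frac{12513}{32} + 1814 = \frac{70561}{32}$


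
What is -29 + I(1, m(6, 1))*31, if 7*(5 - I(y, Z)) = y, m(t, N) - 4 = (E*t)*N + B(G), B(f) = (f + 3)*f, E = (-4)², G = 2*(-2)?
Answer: 851/7 ≈ 121.57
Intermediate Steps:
G = -4
E = 16
B(f) = f*(3 + f) (B(f) = (3 + f)*f = f*(3 + f))
m(t, N) = 8 + 16*N*t (m(t, N) = 4 + ((16*t)*N - 4*(3 - 4)) = 4 + (16*N*t - 4*(-1)) = 4 + (16*N*t + 4) = 4 + (4 + 16*N*t) = 8 + 16*N*t)
I(y, Z) = 5 - y/7
-29 + I(1, m(6, 1))*31 = -29 + (5 - ⅐*1)*31 = -29 + (5 - ⅐)*31 = -29 + (34/7)*31 = -29 + 1054/7 = 851/7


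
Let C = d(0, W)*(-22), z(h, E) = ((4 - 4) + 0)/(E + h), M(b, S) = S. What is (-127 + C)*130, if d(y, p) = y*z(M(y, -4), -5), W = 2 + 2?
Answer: -16510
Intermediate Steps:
W = 4
z(h, E) = 0 (z(h, E) = (0 + 0)/(E + h) = 0/(E + h) = 0)
d(y, p) = 0 (d(y, p) = y*0 = 0)
C = 0 (C = 0*(-22) = 0)
(-127 + C)*130 = (-127 + 0)*130 = -127*130 = -16510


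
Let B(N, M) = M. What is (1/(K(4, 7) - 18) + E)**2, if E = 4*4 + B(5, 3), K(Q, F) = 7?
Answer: 43264/121 ≈ 357.55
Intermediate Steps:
E = 19 (E = 4*4 + 3 = 16 + 3 = 19)
(1/(K(4, 7) - 18) + E)**2 = (1/(7 - 18) + 19)**2 = (1/(-11) + 19)**2 = (-1/11 + 19)**2 = (208/11)**2 = 43264/121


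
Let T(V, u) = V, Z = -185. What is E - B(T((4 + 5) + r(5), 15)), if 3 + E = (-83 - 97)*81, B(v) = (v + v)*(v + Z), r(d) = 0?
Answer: -11415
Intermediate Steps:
B(v) = 2*v*(-185 + v) (B(v) = (v + v)*(v - 185) = (2*v)*(-185 + v) = 2*v*(-185 + v))
E = -14583 (E = -3 + (-83 - 97)*81 = -3 - 180*81 = -3 - 14580 = -14583)
E - B(T((4 + 5) + r(5), 15)) = -14583 - 2*((4 + 5) + 0)*(-185 + ((4 + 5) + 0)) = -14583 - 2*(9 + 0)*(-185 + (9 + 0)) = -14583 - 2*9*(-185 + 9) = -14583 - 2*9*(-176) = -14583 - 1*(-3168) = -14583 + 3168 = -11415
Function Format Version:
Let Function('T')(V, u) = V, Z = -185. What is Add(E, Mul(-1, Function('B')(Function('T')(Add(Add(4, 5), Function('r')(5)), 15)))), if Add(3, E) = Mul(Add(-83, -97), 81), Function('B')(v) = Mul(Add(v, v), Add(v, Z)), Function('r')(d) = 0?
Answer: -11415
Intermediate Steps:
Function('B')(v) = Mul(2, v, Add(-185, v)) (Function('B')(v) = Mul(Add(v, v), Add(v, -185)) = Mul(Mul(2, v), Add(-185, v)) = Mul(2, v, Add(-185, v)))
E = -14583 (E = Add(-3, Mul(Add(-83, -97), 81)) = Add(-3, Mul(-180, 81)) = Add(-3, -14580) = -14583)
Add(E, Mul(-1, Function('B')(Function('T')(Add(Add(4, 5), Function('r')(5)), 15)))) = Add(-14583, Mul(-1, Mul(2, Add(Add(4, 5), 0), Add(-185, Add(Add(4, 5), 0))))) = Add(-14583, Mul(-1, Mul(2, Add(9, 0), Add(-185, Add(9, 0))))) = Add(-14583, Mul(-1, Mul(2, 9, Add(-185, 9)))) = Add(-14583, Mul(-1, Mul(2, 9, -176))) = Add(-14583, Mul(-1, -3168)) = Add(-14583, 3168) = -11415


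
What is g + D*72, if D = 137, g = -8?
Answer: 9856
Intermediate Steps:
g + D*72 = -8 + 137*72 = -8 + 9864 = 9856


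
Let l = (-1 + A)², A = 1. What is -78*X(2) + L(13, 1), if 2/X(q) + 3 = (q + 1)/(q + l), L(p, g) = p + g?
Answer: 118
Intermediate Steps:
l = 0 (l = (-1 + 1)² = 0² = 0)
L(p, g) = g + p
X(q) = 2/(-3 + (1 + q)/q) (X(q) = 2/(-3 + (q + 1)/(q + 0)) = 2/(-3 + (1 + q)/q))
-78*X(2) + L(13, 1) = -(-156)*2/(-1 + 2*2) + (1 + 13) = -(-156)*2/(-1 + 4) + 14 = -(-156)*2/3 + 14 = -78*(-4/3) + 14 = 104 + 14 = 118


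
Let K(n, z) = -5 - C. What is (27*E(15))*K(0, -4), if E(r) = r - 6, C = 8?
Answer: -3159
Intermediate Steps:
K(n, z) = -13 (K(n, z) = -5 - 1*8 = -5 - 8 = -13)
E(r) = -6 + r
(27*E(15))*K(0, -4) = (27*(-6 + 15))*(-13) = (27*9)*(-13) = 243*(-13) = -3159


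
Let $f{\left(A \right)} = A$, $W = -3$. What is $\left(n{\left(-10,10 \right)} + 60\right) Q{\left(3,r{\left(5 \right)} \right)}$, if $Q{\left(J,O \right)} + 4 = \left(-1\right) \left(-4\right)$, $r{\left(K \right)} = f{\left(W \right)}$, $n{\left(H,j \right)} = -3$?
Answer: $0$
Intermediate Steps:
$r{\left(K \right)} = -3$
$Q{\left(J,O \right)} = 0$ ($Q{\left(J,O \right)} = -4 - -4 = -4 + 4 = 0$)
$\left(n{\left(-10,10 \right)} + 60\right) Q{\left(3,r{\left(5 \right)} \right)} = \left(-3 + 60\right) 0 = 57 \cdot 0 = 0$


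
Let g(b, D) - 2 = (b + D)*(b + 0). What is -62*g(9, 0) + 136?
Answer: -5010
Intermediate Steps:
g(b, D) = 2 + b*(D + b) (g(b, D) = 2 + (b + D)*(b + 0) = 2 + (D + b)*b = 2 + b*(D + b))
-62*g(9, 0) + 136 = -62*(2 + 9² + 0*9) + 136 = -62*(2 + 81 + 0) + 136 = -62*83 + 136 = -5146 + 136 = -5010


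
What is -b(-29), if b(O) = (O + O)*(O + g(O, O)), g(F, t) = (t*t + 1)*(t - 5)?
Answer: -1662106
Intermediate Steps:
g(F, t) = (1 + t**2)*(-5 + t) (g(F, t) = (t**2 + 1)*(-5 + t) = (1 + t**2)*(-5 + t))
b(O) = 2*O*(-5 + O**3 - 5*O**2 + 2*O) (b(O) = (O + O)*(O + (-5 + O + O**3 - 5*O**2)) = (2*O)*(-5 + O**3 - 5*O**2 + 2*O) = 2*O*(-5 + O**3 - 5*O**2 + 2*O))
-b(-29) = -2*(-29)*(-5 + (-29)**3 - 5*(-29)**2 + 2*(-29)) = -2*(-29)*(-5 - 24389 - 5*841 - 58) = -2*(-29)*(-5 - 24389 - 4205 - 58) = -2*(-29)*(-28657) = -1*1662106 = -1662106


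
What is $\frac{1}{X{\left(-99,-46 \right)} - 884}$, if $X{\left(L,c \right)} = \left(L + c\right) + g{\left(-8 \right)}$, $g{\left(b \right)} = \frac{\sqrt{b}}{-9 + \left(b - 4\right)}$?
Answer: $- \frac{453789}{466948889} + \frac{42 i \sqrt{2}}{466948889} \approx -0.00097182 + 1.272 \cdot 10^{-7} i$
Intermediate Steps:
$g{\left(b \right)} = \frac{\sqrt{b}}{-13 + b}$ ($g{\left(b \right)} = \frac{\sqrt{b}}{-9 + \left(-4 + b\right)} = \frac{\sqrt{b}}{-13 + b}$)
$X{\left(L,c \right)} = L + c - \frac{2 i \sqrt{2}}{21}$ ($X{\left(L,c \right)} = \left(L + c\right) + \frac{\sqrt{-8}}{-13 - 8} = \left(L + c\right) + \frac{2 i \sqrt{2}}{-21} = \left(L + c\right) + 2 i \sqrt{2} \left(- \frac{1}{21}\right) = \left(L + c\right) - \frac{2 i \sqrt{2}}{21} = L + c - \frac{2 i \sqrt{2}}{21}$)
$\frac{1}{X{\left(-99,-46 \right)} - 884} = \frac{1}{\left(-99 - 46 - \frac{2 i \sqrt{2}}{21}\right) - 884} = \frac{1}{\left(-145 - \frac{2 i \sqrt{2}}{21}\right) - 884} = \frac{1}{-1029 - \frac{2 i \sqrt{2}}{21}}$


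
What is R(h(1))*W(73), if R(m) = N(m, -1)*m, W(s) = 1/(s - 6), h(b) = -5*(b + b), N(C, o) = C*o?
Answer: -100/67 ≈ -1.4925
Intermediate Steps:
h(b) = -10*b
W(s) = 1/(-6 + s)
R(m) = -m**2 (R(m) = (m*(-1))*m = (-m)*m = -m**2)
R(h(1))*W(73) = (-(-10*1)**2)/(-6 + 73) = -1*(-10)**2/67 = -1*100*(1/67) = -100*1/67 = -100/67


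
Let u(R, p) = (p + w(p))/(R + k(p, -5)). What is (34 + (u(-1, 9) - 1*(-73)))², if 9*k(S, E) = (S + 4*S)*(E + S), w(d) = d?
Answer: 4206601/361 ≈ 11653.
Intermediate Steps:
k(S, E) = 5*S*(E + S)/9 (k(S, E) = ((S + 4*S)*(E + S))/9 = ((5*S)*(E + S))/9 = (5*S*(E + S))/9 = 5*S*(E + S)/9)
u(R, p) = 2*p/(R + 5*p*(-5 + p)/9) (u(R, p) = (p + p)/(R + 5*p*(-5 + p)/9) = (2*p)/(R + 5*p*(-5 + p)/9) = 2*p/(R + 5*p*(-5 + p)/9))
(34 + (u(-1, 9) - 1*(-73)))² = (34 + (18*9/(9*(-1) + 5*9*(-5 + 9)) - 1*(-73)))² = (34 + (18*9/(-9 + 5*9*4) + 73))² = (34 + (18*9/(-9 + 180) + 73))² = (34 + (18*9/171 + 73))² = (34 + (18*9*(1/171) + 73))² = (34 + (18/19 + 73))² = (34 + 1405/19)² = (2051/19)² = 4206601/361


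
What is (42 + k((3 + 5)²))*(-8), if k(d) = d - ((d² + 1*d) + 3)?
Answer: 32456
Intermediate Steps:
k(d) = -3 - d² (k(d) = d - ((d² + d) + 3) = d - ((d + d²) + 3) = d - (3 + d + d²) = d + (-3 - d - d²) = -3 - d²)
(42 + k((3 + 5)²))*(-8) = (42 + (-3 - ((3 + 5)²)²))*(-8) = (42 + (-3 - (8²)²))*(-8) = (42 + (-3 - 1*64²))*(-8) = (42 + (-3 - 1*4096))*(-8) = (42 + (-3 - 4096))*(-8) = (42 - 4099)*(-8) = -4057*(-8) = 32456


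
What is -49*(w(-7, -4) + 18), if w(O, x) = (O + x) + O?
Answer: 0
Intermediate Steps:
w(O, x) = x + 2*O
-49*(w(-7, -4) + 18) = -49*((-4 + 2*(-7)) + 18) = -49*((-4 - 14) + 18) = -49*(-18 + 18) = -49*0 = 0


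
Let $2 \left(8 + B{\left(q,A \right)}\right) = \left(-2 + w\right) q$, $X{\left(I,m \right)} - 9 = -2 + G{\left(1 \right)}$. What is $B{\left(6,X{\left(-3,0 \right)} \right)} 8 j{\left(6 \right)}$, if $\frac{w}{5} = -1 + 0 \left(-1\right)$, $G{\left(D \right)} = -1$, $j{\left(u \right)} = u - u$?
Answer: $0$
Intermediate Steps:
$j{\left(u \right)} = 0$
$w = -5$ ($w = 5 \left(-1 + 0 \left(-1\right)\right) = 5 \left(-1 + 0\right) = 5 \left(-1\right) = -5$)
$X{\left(I,m \right)} = 6$ ($X{\left(I,m \right)} = 9 - 3 = 6$)
$B{\left(q,A \right)} = -8 - \frac{7 q}{2}$ ($B{\left(q,A \right)} = -8 + \frac{\left(-2 - 5\right) q}{2} = -8 + \frac{\left(-7\right) q}{2} = -8 - \frac{7 q}{2}$)
$B{\left(6,X{\left(-3,0 \right)} \right)} 8 j{\left(6 \right)} = \left(-8 - 21\right) 8 \cdot 0 = \left(-29\right) 8 \cdot 0 = \left(-232\right) 0 = 0$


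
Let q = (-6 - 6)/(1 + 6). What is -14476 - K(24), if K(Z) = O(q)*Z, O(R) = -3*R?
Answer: -102196/7 ≈ -14599.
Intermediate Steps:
q = -12/7 ≈ -1.7143
K(Z) = 36*Z/7 (K(Z) = (-3*(-12/7))*Z = 36*Z/7)
-14476 - K(24) = -14476 - 36*24/7 = -14476 - 1*864/7 = -14476 - 864/7 = -102196/7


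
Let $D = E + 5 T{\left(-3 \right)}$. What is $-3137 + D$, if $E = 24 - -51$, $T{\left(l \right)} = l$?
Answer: $-3077$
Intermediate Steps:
$E = 75$ ($E = 24 + 51 = 75$)
$D = 60$ ($D = 75 + 5 \left(-3\right) = 75 - 15 = 60$)
$-3137 + D = -3137 + 60 = -3077$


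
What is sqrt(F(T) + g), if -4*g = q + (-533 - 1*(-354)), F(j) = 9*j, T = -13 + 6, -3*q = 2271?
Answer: 3*sqrt(19) ≈ 13.077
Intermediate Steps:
q = -757 (q = -1/3*2271 = -757)
T = -7
g = 234 (g = -(-757 + (-533 - 1*(-354)))/4 = -(-757 + (-533 + 354))/4 = -(-757 - 179)/4 = -1/4*(-936) = 234)
sqrt(F(T) + g) = sqrt(9*(-7) + 234) = sqrt(-63 + 234) = sqrt(171) = 3*sqrt(19)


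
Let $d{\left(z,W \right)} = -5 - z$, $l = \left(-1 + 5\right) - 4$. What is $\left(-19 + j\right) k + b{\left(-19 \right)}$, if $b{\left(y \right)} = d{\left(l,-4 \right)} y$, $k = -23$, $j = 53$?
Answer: $-687$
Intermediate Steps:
$l = 0$ ($l = 4 - 4 = 0$)
$b{\left(y \right)} = - 5 y$ ($b{\left(y \right)} = \left(-5 - 0\right) y = \left(-5 + 0\right) y = - 5 y$)
$\left(-19 + j\right) k + b{\left(-19 \right)} = \left(-19 + 53\right) \left(-23\right) - -95 = 34 \left(-23\right) + 95 = -782 + 95 = -687$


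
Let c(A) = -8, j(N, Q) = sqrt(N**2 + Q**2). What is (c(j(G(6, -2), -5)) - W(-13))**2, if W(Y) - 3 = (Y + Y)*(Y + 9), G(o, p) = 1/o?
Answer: 13225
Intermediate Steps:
W(Y) = 3 + 2*Y*(9 + Y) (W(Y) = 3 + (Y + Y)*(Y + 9) = 3 + (2*Y)*(9 + Y) = 3 + 2*Y*(9 + Y))
(c(j(G(6, -2), -5)) - W(-13))**2 = (-8 - (3 + 2*(-13)**2 + 18*(-13)))**2 = (-8 - (3 + 2*169 - 234))**2 = (-8 - (3 + 338 - 234))**2 = (-8 - 1*107)**2 = (-8 - 107)**2 = (-115)**2 = 13225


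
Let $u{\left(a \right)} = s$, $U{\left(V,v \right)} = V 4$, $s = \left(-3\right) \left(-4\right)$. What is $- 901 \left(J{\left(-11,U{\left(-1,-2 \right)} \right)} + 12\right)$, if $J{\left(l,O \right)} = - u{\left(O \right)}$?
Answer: $0$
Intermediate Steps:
$s = 12$
$U{\left(V,v \right)} = 4 V$
$u{\left(a \right)} = 12$
$J{\left(l,O \right)} = -12$ ($J{\left(l,O \right)} = \left(-1\right) 12 = -12$)
$- 901 \left(J{\left(-11,U{\left(-1,-2 \right)} \right)} + 12\right) = - 901 \left(-12 + 12\right) = \left(-901\right) 0 = 0$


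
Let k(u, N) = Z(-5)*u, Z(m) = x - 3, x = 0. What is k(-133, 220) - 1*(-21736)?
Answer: 22135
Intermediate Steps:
Z(m) = -3 (Z(m) = 0 - 3 = -3)
k(u, N) = -3*u
k(-133, 220) - 1*(-21736) = -3*(-133) - 1*(-21736) = 399 + 21736 = 22135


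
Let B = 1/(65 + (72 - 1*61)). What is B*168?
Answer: 42/19 ≈ 2.2105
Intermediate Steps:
B = 1/76 (B = 1/(65 + (72 - 61)) = 1/(65 + 11) = 1/76 ≈ 0.013158)
B*168 = (1/76)*168 = 42/19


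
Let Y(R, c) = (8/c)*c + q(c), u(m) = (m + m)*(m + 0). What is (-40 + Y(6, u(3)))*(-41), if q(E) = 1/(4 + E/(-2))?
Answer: 6601/5 ≈ 1320.2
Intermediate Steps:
q(E) = 1/(4 - E/2) (q(E) = 1/(4 + E*(-½)) = 1/(4 - E/2))
u(m) = 2*m² (u(m) = (2*m)*m = 2*m²)
Y(R, c) = 8 - 2/(-8 + c) (Y(R, c) = (8/c)*c - 2/(-8 + c) = 8 - 2/(-8 + c))
(-40 + Y(6, u(3)))*(-41) = (-40 + 2*(-33 + 4*(2*3²))/(-8 + 2*3²))*(-41) = (-40 + 2*(-33 + 4*(2*9))/(-8 + 2*9))*(-41) = (-40 + 2*(-33 + 4*18)/(-8 + 18))*(-41) = (-40 + 2*(-33 + 72)/10)*(-41) = (-40 + 2*(⅒)*39)*(-41) = (-40 + 39/5)*(-41) = -161/5*(-41) = 6601/5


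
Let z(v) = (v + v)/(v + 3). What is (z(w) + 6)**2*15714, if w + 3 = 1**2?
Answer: 62856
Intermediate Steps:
w = -2 (w = -3 + 1**2 = -3 + 1 = -2)
z(v) = 2*v/(3 + v) (z(v) = (2*v)/(3 + v) = 2*v/(3 + v))
(z(w) + 6)**2*15714 = (2*(-2)/(3 - 2) + 6)**2*15714 = (2*(-2)/1 + 6)**2*15714 = (2*(-2)*1 + 6)**2*15714 = (-4 + 6)**2*15714 = 2**2*15714 = 4*15714 = 62856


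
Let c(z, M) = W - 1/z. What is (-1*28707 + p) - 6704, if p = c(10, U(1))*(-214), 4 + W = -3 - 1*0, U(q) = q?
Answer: -169458/5 ≈ -33892.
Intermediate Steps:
W = -7 (W = -4 + (-3 - 1*0) = -4 + (-3 + 0) = -4 - 3 = -7)
c(z, M) = -7 - 1/z
p = 7597/5 (p = (-7 - 1/10)*(-214) = -71/10*(-214) = 7597/5 ≈ 1519.4)
(-1*28707 + p) - 6704 = (-1*28707 + 7597/5) - 6704 = (-28707 + 7597/5) - 6704 = -135938/5 - 6704 = -169458/5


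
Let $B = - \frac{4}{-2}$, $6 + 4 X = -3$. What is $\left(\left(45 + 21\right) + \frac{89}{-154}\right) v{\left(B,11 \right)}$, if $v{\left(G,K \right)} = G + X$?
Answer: $- \frac{10075}{616} \approx -16.356$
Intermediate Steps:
$X = - \frac{9}{4}$ ($X = - \frac{3}{2} + \frac{1}{4} \left(-3\right) = - \frac{3}{2} - \frac{3}{4} = - \frac{9}{4} \approx -2.25$)
$B = 2$ ($B = \left(-4\right) \left(- \frac{1}{2}\right) = 2$)
$v{\left(G,K \right)} = - \frac{9}{4} + G$ ($v{\left(G,K \right)} = G - \frac{9}{4} = - \frac{9}{4} + G$)
$\left(\left(45 + 21\right) + \frac{89}{-154}\right) v{\left(B,11 \right)} = \left(\left(45 + 21\right) + \frac{89}{-154}\right) \left(- \frac{9}{4} + 2\right) = \left(66 + 89 \left(- \frac{1}{154}\right)\right) \left(- \frac{1}{4}\right) = \left(66 - \frac{89}{154}\right) \left(- \frac{1}{4}\right) = \frac{10075}{154} \left(- \frac{1}{4}\right) = - \frac{10075}{616}$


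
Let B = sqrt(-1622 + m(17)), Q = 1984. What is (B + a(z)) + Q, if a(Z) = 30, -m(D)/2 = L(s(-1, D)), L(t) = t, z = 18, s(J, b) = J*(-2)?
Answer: 2014 + I*sqrt(1626) ≈ 2014.0 + 40.324*I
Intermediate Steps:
s(J, b) = -2*J
m(D) = -4 (m(D) = -(-4)*(-1) = -2*2 = -4)
B = I*sqrt(1626) (B = sqrt(-1622 - 4) = sqrt(-1626) = I*sqrt(1626) ≈ 40.324*I)
(B + a(z)) + Q = (I*sqrt(1626) + 30) + 1984 = (30 + I*sqrt(1626)) + 1984 = 2014 + I*sqrt(1626)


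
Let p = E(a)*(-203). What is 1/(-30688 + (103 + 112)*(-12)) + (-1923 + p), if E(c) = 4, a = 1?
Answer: -90987981/33268 ≈ -2735.0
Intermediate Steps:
p = -812 (p = 4*(-203) = -812)
1/(-30688 + (103 + 112)*(-12)) + (-1923 + p) = 1/(-30688 + (103 + 112)*(-12)) + (-1923 - 812) = 1/(-30688 + 215*(-12)) - 2735 = 1/(-30688 - 2580) - 2735 = 1/(-33268) - 2735 = -1/33268 - 2735 = -90987981/33268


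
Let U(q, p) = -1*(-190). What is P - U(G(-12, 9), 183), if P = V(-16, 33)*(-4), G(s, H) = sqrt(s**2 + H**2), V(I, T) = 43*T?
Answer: -5866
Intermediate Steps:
G(s, H) = sqrt(H**2 + s**2)
U(q, p) = 190
P = -5676 (P = (43*33)*(-4) = 1419*(-4) = -5676)
P - U(G(-12, 9), 183) = -5676 - 1*190 = -5676 - 190 = -5866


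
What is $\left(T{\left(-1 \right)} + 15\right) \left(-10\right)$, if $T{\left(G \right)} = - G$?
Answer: $-160$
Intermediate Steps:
$\left(T{\left(-1 \right)} + 15\right) \left(-10\right) = \left(\left(-1\right) \left(-1\right) + 15\right) \left(-10\right) = \left(1 + 15\right) \left(-10\right) = 16 \left(-10\right) = -160$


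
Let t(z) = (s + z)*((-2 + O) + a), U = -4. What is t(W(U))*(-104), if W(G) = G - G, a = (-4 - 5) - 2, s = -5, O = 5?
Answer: -4160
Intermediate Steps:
a = -11 (a = -9 - 2 = -11)
W(G) = 0
t(z) = 40 - 8*z (t(z) = (-5 + z)*((-2 + 5) - 11) = (-5 + z)*(3 - 11) = (-5 + z)*(-8) = 40 - 8*z)
t(W(U))*(-104) = (40 - 8*0)*(-104) = (40 + 0)*(-104) = 40*(-104) = -4160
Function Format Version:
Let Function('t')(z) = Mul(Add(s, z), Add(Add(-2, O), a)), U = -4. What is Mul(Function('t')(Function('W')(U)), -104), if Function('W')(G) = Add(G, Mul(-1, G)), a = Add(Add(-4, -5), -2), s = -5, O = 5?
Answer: -4160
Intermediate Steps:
a = -11 (a = Add(-9, -2) = -11)
Function('W')(G) = 0
Function('t')(z) = Add(40, Mul(-8, z)) (Function('t')(z) = Mul(Add(-5, z), Add(Add(-2, 5), -11)) = Mul(Add(-5, z), Add(3, -11)) = Mul(Add(-5, z), -8) = Add(40, Mul(-8, z)))
Mul(Function('t')(Function('W')(U)), -104) = Mul(Add(40, Mul(-8, 0)), -104) = Mul(Add(40, 0), -104) = Mul(40, -104) = -4160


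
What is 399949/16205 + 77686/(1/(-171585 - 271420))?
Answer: -557699716198201/16205 ≈ -3.4415e+10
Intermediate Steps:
399949/16205 + 77686/(1/(-171585 - 271420)) = 399949*(1/16205) + 77686/(1/(-443005)) = 399949/16205 + 77686/(-1/443005) = 399949/16205 + 77686*(-443005) = 399949/16205 - 34415286430 = -557699716198201/16205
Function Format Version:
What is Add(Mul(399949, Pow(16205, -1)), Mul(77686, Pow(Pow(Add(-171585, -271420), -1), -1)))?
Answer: Rational(-557699716198201, 16205) ≈ -3.4415e+10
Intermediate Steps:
Add(Mul(399949, Pow(16205, -1)), Mul(77686, Pow(Pow(Add(-171585, -271420), -1), -1))) = Add(Mul(399949, Rational(1, 16205)), Mul(77686, Pow(Pow(-443005, -1), -1))) = Add(Rational(399949, 16205), Mul(77686, Pow(Rational(-1, 443005), -1))) = Add(Rational(399949, 16205), Mul(77686, -443005)) = Add(Rational(399949, 16205), -34415286430) = Rational(-557699716198201, 16205)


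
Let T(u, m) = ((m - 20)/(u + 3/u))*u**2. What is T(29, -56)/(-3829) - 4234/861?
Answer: -61668355/14196291 ≈ -4.3440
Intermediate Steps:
T(u, m) = u**2*(-20 + m)/(u + 3/u) (T(u, m) = ((-20 + m)/(u + 3/u))*u**2 = u**2*(-20 + m)/(u + 3/u))
T(29, -56)/(-3829) - 4234/861 = (29**3*(-20 - 56)/(3 + 29**2))/(-3829) - 4234/861 = (24389*(-76)/(3 + 841))*(-1/3829) - 4234*1/861 = (24389*(-76)/844)*(-1/3829) - 4234/861 = (24389*(1/844)*(-76))*(-1/3829) - 4234/861 = -463391/211*(-1/3829) - 4234/861 = 463391/807919 - 4234/861 = -61668355/14196291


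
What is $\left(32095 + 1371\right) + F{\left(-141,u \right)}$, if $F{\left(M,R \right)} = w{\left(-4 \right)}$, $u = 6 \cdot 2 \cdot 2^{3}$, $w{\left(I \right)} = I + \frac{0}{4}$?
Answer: $33462$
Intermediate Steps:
$w{\left(I \right)} = I$ ($w{\left(I \right)} = I + 0 \cdot \frac{1}{4} = I + 0 = I$)
$u = 96$ ($u = 12 \cdot 8 = 96$)
$F{\left(M,R \right)} = -4$
$\left(32095 + 1371\right) + F{\left(-141,u \right)} = \left(32095 + 1371\right) - 4 = 33466 - 4 = 33462$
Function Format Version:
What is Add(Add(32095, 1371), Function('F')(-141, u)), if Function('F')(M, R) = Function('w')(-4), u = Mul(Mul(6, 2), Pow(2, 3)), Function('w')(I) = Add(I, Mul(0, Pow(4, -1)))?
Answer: 33462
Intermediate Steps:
Function('w')(I) = I (Function('w')(I) = Add(I, Mul(0, Rational(1, 4))) = Add(I, 0) = I)
u = 96 (u = Mul(12, 8) = 96)
Function('F')(M, R) = -4
Add(Add(32095, 1371), Function('F')(-141, u)) = Add(Add(32095, 1371), -4) = Add(33466, -4) = 33462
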